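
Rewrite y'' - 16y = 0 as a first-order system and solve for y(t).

y(t) = K_1e^(-4t) + K_2e^(4t)

Let x_1 = y, x_2 = y'. Then x_1' = x_2 and x_2' = 16x_1.
A = [[0,1],[16,0]]; det(A-λI) = λ^2 - 16.
Eigenvalues λ = -4, 4 with eigenvectors (1,-4), (1,4).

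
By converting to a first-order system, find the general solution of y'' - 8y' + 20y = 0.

y(t) = K_1e^(4t)cos(2t) + K_2e^(4t)sin(2t)

Let x_1 = y, x_2 = y'. Then x_1' = x_2 and x_2' = -20x_1 + 8x_2.
A = [[0,1],[-20,8]]; det(A-λI) = λ^2 - 8λ + 20.
Eigenvalues λ = 4 ± 2i.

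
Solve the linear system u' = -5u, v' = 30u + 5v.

Coefficient matrix A = [[-5, 0], [30, 5]].
Characteristic polynomial det(A - λI) = λ^2 - 25 = 0.
Eigenvalues λ = -5, 5.
For λ=-5: (A-λI) row 2 is [30, 10], so an eigenvector is (-1, 3).
For λ=5: (A-λI) row 1 is [-10, 0], so an eigenvector is (0, 1).
General solution: K_1e^(-5t)(-1,3) + K_2e^(5t)(0,1).

u(t) = -K_1e^(-5t), v(t) = 3K_1e^(-5t) + K_2e^(5t)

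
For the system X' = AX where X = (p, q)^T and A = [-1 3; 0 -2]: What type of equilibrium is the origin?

stable node

A = [[-1,3],[0,-2]]; det(A-λI) = λ^2 + 3λ + 2.
λ = -2, -1: both negative.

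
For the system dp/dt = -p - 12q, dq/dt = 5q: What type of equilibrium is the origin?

A = [[-1,-12],[0,5]]; det(A-λI) = λ^2 - 4λ - 5.
λ = 5, -1: opposite signs.

saddle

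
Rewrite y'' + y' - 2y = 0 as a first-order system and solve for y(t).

y(t) = K_1e^(-2t) + K_2e^(t)

Let x_1 = y, x_2 = y'. Then x_1' = x_2 and x_2' = 2x_1 - x_2.
A = [[0,1],[2,-1]]; det(A-λI) = λ^2 + λ - 2.
Eigenvalues λ = -2, 1 with eigenvectors (1,-2), (1,1).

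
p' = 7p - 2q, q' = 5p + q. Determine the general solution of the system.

p(t) = -c_1e^(4t)sin(t) + c_1e^(4t)cos(t) + c_2e^(4t)sin(t) + c_2e^(4t)cos(t), q(t) = -c_1e^(4t)sin(t) + 2c_1e^(4t)cos(t) + 2c_2e^(4t)sin(t) + c_2e^(4t)cos(t)

Coefficient matrix A = [[7, -2], [5, 1]].
Characteristic polynomial det(A - λI) = λ^2 - 8λ + 17 = 0.
Eigenvalues λ = 4 ± i (complex conjugate pair).
For λ=4+i: an eigenvector is (1,2) - i(-1,-1) = (1 + i, 2 + i).
A real fundamental pair from Re and Im of e^((4+i)t)v: X_1 = e^(4t)(cos(t)·(1,2) + sin(t)·(-1,-1)), X_2 = e^(4t)(sin(t)·(1,2) - cos(t)·(-1,-1)).
General solution: c_1X_1 + c_2X_2.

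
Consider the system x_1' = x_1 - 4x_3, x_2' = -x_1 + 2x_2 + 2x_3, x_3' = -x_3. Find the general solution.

x_1(t) = C_1e^(t) + 2C_2e^(-t), x_2(t) = C_1e^(t) + C_3e^(2t), x_3(t) = C_2e^(-t)

Coefficient matrix A = [[1, 0, -4], [-1, 2, 2], [0, 0, -1]].
det(A - λI) = 0 gives eigenvalues λ = 1, -1, 2.
For λ=1: eigenvector (1,1,0).
For λ=-1: eigenvector (2,0,1).
For λ=2: eigenvector (0,1,0).
General solution: C_1e^(t)(1,1,0) + C_2e^(-t)(2,0,1) + C_3e^(2t)(0,1,0).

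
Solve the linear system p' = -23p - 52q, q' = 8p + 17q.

Coefficient matrix A = [[-23, -52], [8, 17]].
Characteristic polynomial det(A - λI) = λ^2 + 6λ + 25 = 0.
Eigenvalues λ = -3 ± 4i (complex conjugate pair).
For λ=-3+4i: an eigenvector is (-2,1) - i(-3,1) = (-2 + 3i, 1 - i).
A real fundamental pair from Re and Im of e^((-3+4i)t)v: X_1 = e^(-3t)(cos(4t)·(-2,1) + sin(4t)·(-3,1)), X_2 = e^(-3t)(sin(4t)·(-2,1) - cos(4t)·(-3,1)).
General solution: K_1X_1 + K_2X_2.

p(t) = -3K_1e^(-3t)sin(4t) - 2K_1e^(-3t)cos(4t) - 2K_2e^(-3t)sin(4t) + 3K_2e^(-3t)cos(4t), q(t) = K_1e^(-3t)sin(4t) + K_1e^(-3t)cos(4t) + K_2e^(-3t)sin(4t) - K_2e^(-3t)cos(4t)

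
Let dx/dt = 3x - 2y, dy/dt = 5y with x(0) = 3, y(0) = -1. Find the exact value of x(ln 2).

A = [[3,-2],[0,5]]; eigenvalues λ = 5, 3.
Eigenvectors: (1,-1) for λ=5, (1,0) for λ=3.
From the initial condition, c_1 = 1, c_2 = 2.
x(ln 2) = (1)(2^5)(1) + (2)(2^3)(1) = 48.

48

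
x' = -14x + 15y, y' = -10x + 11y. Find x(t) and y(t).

x(t) = 3c_1e^(-4t) + c_2e^(t), y(t) = 2c_1e^(-4t) + c_2e^(t)

Coefficient matrix A = [[-14, 15], [-10, 11]].
Characteristic polynomial det(A - λI) = λ^2 + 3λ - 4 = 0.
Eigenvalues λ = -4, 1.
For λ=-4: (A-λI) row 1 is [-10, 15], so an eigenvector is (3, 2).
For λ=1: (A-λI) row 1 is [-15, 15], so an eigenvector is (1, 1).
General solution: c_1e^(-4t)(3,2) + c_2e^(t)(1,1).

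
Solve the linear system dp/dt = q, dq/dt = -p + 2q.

Coefficient matrix A = [[0, 1], [-1, 2]].
Characteristic polynomial det(A - λI) = λ^2 - 2λ + 1 = 0.
Single eigenvalue λ = 1 with algebraic multiplicity 2.
Eigenvector v = (-1,-1); generalized eigenvector w with (A-λI)w=v is (1,0).
General solution: e^(t)[K_1·v + K_2·(t·v + w)].

p(t) = -K_1e^(t) - K_2te^(t) + K_2e^(t), q(t) = -K_1e^(t) - K_2te^(t)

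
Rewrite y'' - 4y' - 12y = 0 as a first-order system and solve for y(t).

y(t) = C_1e^(6t) + C_2e^(-2t)

Let x_1 = y, x_2 = y'. Then x_1' = x_2 and x_2' = 12x_1 + 4x_2.
A = [[0,1],[12,4]]; det(A-λI) = λ^2 - 4λ - 12.
Eigenvalues λ = 6, -2 with eigenvectors (1,6), (1,-2).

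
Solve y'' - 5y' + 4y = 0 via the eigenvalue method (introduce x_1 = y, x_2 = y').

Let x_1 = y, x_2 = y'. Then x_1' = x_2 and x_2' = -4x_1 + 5x_2.
A = [[0,1],[-4,5]]; det(A-λI) = λ^2 - 5λ + 4.
Eigenvalues λ = 1, 4 with eigenvectors (1,1), (1,4).

y(t) = c_1e^(t) + c_2e^(4t)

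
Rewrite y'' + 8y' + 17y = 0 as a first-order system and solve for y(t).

y(t) = c_1e^(-4t)cos(t) + c_2e^(-4t)sin(t)

Let x_1 = y, x_2 = y'. Then x_1' = x_2 and x_2' = -17x_1 - 8x_2.
A = [[0,1],[-17,-8]]; det(A-λI) = λ^2 + 8λ + 17.
Eigenvalues λ = -4 ± i.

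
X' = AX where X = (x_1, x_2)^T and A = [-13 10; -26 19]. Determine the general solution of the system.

Coefficient matrix A = [[-13, 10], [-26, 19]].
Characteristic polynomial det(A - λI) = λ^2 - 6λ + 13 = 0.
Eigenvalues λ = 3 ± 2i (complex conjugate pair).
For λ=3+2i: an eigenvector is (1,2) - i(2,3) = (1 - 2i, 2 - 3i).
A real fundamental pair from Re and Im of e^((3+2i)t)v: X_1 = e^(3t)(cos(2t)·(1,2) + sin(2t)·(2,3)), X_2 = e^(3t)(sin(2t)·(1,2) - cos(2t)·(2,3)).
General solution: C_1X_1 + C_2X_2.

x_1(t) = 2C_1e^(3t)sin(2t) + C_1e^(3t)cos(2t) + C_2e^(3t)sin(2t) - 2C_2e^(3t)cos(2t), x_2(t) = 3C_1e^(3t)sin(2t) + 2C_1e^(3t)cos(2t) + 2C_2e^(3t)sin(2t) - 3C_2e^(3t)cos(2t)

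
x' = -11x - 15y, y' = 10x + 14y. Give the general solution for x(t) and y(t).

x(t) = -3c_1e^(-t) + c_2e^(4t), y(t) = 2c_1e^(-t) - c_2e^(4t)

Coefficient matrix A = [[-11, -15], [10, 14]].
Characteristic polynomial det(A - λI) = λ^2 - 3λ - 4 = 0.
Eigenvalues λ = -1, 4.
For λ=-1: (A-λI) row 1 is [-10, -15], so an eigenvector is (-3, 2).
For λ=4: (A-λI) row 1 is [-15, -15], so an eigenvector is (1, -1).
General solution: c_1e^(-t)(-3,2) + c_2e^(4t)(1,-1).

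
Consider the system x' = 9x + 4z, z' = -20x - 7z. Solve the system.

Coefficient matrix A = [[9, 4], [-20, -7]].
Characteristic polynomial det(A - λI) = λ^2 - 2λ + 17 = 0.
Eigenvalues λ = 1 ± 4i (complex conjugate pair).
For λ=1+4i: an eigenvector is (1,-2) - i(0,-1) = (1, -2 + i).
A real fundamental pair from Re and Im of e^((1+4i)t)v: X_1 = e^(t)(cos(4t)·(1,-2) + sin(4t)·(0,-1)), X_2 = e^(t)(sin(4t)·(1,-2) - cos(4t)·(0,-1)).
General solution: c_1X_1 + c_2X_2.

x(t) = c_1e^(t)cos(4t) + c_2e^(t)sin(4t), z(t) = -c_1e^(t)sin(4t) - 2c_1e^(t)cos(4t) - 2c_2e^(t)sin(4t) + c_2e^(t)cos(4t)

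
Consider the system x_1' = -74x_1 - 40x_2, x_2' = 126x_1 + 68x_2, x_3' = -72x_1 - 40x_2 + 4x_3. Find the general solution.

Coefficient matrix A = [[-74, -40, 0], [126, 68, 0], [-72, -40, 4]].
det(A - λI) = 0 gives eigenvalues λ = -2, -4, 4.
For λ=-2: eigenvector (5,-9,0).
For λ=-4: eigenvector (4,-7,1).
For λ=4: eigenvector (0,0,1).
General solution: c_1e^(-2t)(5,-9,0) + c_2e^(-4t)(4,-7,1) + c_3e^(4t)(0,0,1).

x_1(t) = 5c_1e^(-2t) + 4c_2e^(-4t), x_2(t) = -9c_1e^(-2t) - 7c_2e^(-4t), x_3(t) = c_2e^(-4t) + c_3e^(4t)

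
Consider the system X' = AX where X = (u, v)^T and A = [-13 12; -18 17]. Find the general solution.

Coefficient matrix A = [[-13, 12], [-18, 17]].
Characteristic polynomial det(A - λI) = λ^2 - 4λ - 5 = 0.
Eigenvalues λ = 5, -1.
For λ=5: (A-λI) row 1 is [-18, 12], so an eigenvector is (-2, -3).
For λ=-1: (A-λI) row 1 is [-12, 12], so an eigenvector is (-1, -1).
General solution: c_1e^(5t)(-2,-3) + c_2e^(-t)(-1,-1).

u(t) = -2c_1e^(5t) - c_2e^(-t), v(t) = -3c_1e^(5t) - c_2e^(-t)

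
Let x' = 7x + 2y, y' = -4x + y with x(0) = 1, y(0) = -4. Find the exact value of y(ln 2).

A = [[7,2],[-4,1]]; eigenvalues λ = 3, 5.
Eigenvectors: (1,-2) for λ=3, (1,-1) for λ=5.
From the initial condition, c_1 = 3, c_2 = -2.
y(ln 2) = (3)(2^3)(-2) + (-2)(2^5)(-1) = 16.

16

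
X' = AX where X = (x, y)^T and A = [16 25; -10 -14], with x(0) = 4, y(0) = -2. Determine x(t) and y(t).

x(t) = 2e^(t)sin(5t) + 4e^(t)cos(5t), y(t) = -2e^(t)sin(5t) - 2e^(t)cos(5t)

Coefficient matrix A = [[16, 25], [-10, -14]].
Characteristic polynomial det(A - λI) = λ^2 - 2λ + 26 = 0.
Eigenvalues λ = 1 ± 5i (complex conjugate pair).
For λ=1+5i: an eigenvector is (-2,1) - i(-1,1) = (-2 + i, 1 - i).
A real fundamental pair from Re and Im of e^((1+5i)t)v: X_1 = e^(t)(cos(5t)·(-2,1) + sin(5t)·(-1,1)), X_2 = e^(t)(sin(5t)·(-2,1) - cos(5t)·(-1,1)).
General solution: C_1X_1 + C_2X_2.
Applying x(0)=4, y(0)=-2 gives C_1=-2, C_2=0.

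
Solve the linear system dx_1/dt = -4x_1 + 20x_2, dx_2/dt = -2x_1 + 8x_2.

x_1(t) = -3C_1e^(2t)sin(2t) + C_1e^(2t)cos(2t) + C_2e^(2t)sin(2t) + 3C_2e^(2t)cos(2t), x_2(t) = -C_1e^(2t)sin(2t) + C_2e^(2t)cos(2t)

Coefficient matrix A = [[-4, 20], [-2, 8]].
Characteristic polynomial det(A - λI) = λ^2 - 4λ + 8 = 0.
Eigenvalues λ = 2 ± 2i (complex conjugate pair).
For λ=2+2i: an eigenvector is (1,0) - i(-3,-1) = (1 + 3i, 0 + i).
A real fundamental pair from Re and Im of e^((2+2i)t)v: X_1 = e^(2t)(cos(2t)·(1,0) + sin(2t)·(-3,-1)), X_2 = e^(2t)(sin(2t)·(1,0) - cos(2t)·(-3,-1)).
General solution: C_1X_1 + C_2X_2.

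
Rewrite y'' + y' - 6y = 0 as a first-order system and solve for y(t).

y(t) = C_1e^(2t) + C_2e^(-3t)

Let x_1 = y, x_2 = y'. Then x_1' = x_2 and x_2' = 6x_1 - x_2.
A = [[0,1],[6,-1]]; det(A-λI) = λ^2 + λ - 6.
Eigenvalues λ = 2, -3 with eigenvectors (1,2), (1,-3).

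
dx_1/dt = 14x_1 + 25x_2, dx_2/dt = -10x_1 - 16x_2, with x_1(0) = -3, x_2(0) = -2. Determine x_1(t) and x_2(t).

x_1(t) = -19e^(-t)sin(5t) - 3e^(-t)cos(5t), x_2(t) = 12e^(-t)sin(5t) - 2e^(-t)cos(5t)

Coefficient matrix A = [[14, 25], [-10, -16]].
Characteristic polynomial det(A - λI) = λ^2 + 2λ + 26 = 0.
Eigenvalues λ = -1 ± 5i (complex conjugate pair).
For λ=-1+5i: an eigenvector is (-1,1) - i(2,-1) = (-1 - 2i, 1 + i).
A real fundamental pair from Re and Im of e^((-1+5i)t)v: X_1 = e^(-t)(cos(5t)·(-1,1) + sin(5t)·(2,-1)), X_2 = e^(-t)(sin(5t)·(-1,1) - cos(5t)·(2,-1)).
General solution: c_1X_1 + c_2X_2.
Applying x_1(0)=-3, x_2(0)=-2 gives c_1=-7, c_2=5.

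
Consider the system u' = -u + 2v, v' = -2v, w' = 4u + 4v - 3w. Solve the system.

Coefficient matrix A = [[-1, 2, 0], [0, -2, 0], [4, 4, -3]].
det(A - λI) = 0 gives eigenvalues λ = -1, -2, -3.
For λ=-1: eigenvector (1,0,2).
For λ=-2: eigenvector (-2,1,-4).
For λ=-3: eigenvector (0,0,1).
General solution: K_1e^(-t)(1,0,2) + K_2e^(-2t)(-2,1,-4) + K_3e^(-3t)(0,0,1).

u(t) = K_1e^(-t) - 2K_2e^(-2t), v(t) = K_2e^(-2t), w(t) = 2K_1e^(-t) - 4K_2e^(-2t) + K_3e^(-3t)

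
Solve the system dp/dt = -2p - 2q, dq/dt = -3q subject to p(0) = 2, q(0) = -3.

Coefficient matrix A = [[-2, -2], [0, -3]].
Characteristic polynomial det(A - λI) = λ^2 + 5λ + 6 = 0.
Eigenvalues λ = -2, -3.
For λ=-2: (A-λI) row 1 is [0, -2], so an eigenvector is (-1, 0).
For λ=-3: (A-λI) row 1 is [1, -2], so an eigenvector is (-2, -1).
General solution: K_1e^(-2t)(-1,0) + K_2e^(-3t)(-2,-1).
Applying p(0)=2, q(0)=-3 gives K_1=-8, K_2=3.

p(t) = 8e^(-2t) - 6e^(-3t), q(t) = -3e^(-3t)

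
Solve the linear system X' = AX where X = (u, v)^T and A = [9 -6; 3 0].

u(t) = -C_1e^(3t) - 2C_2e^(6t), v(t) = -C_1e^(3t) - C_2e^(6t)

Coefficient matrix A = [[9, -6], [3, 0]].
Characteristic polynomial det(A - λI) = λ^2 - 9λ + 18 = 0.
Eigenvalues λ = 3, 6.
For λ=3: (A-λI) row 1 is [6, -6], so an eigenvector is (-1, -1).
For λ=6: (A-λI) row 1 is [3, -6], so an eigenvector is (-2, -1).
General solution: C_1e^(3t)(-1,-1) + C_2e^(6t)(-2,-1).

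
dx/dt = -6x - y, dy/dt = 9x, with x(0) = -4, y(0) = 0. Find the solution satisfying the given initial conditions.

x(t) = 12te^(-3t) - 4e^(-3t), y(t) = -36te^(-3t)

Coefficient matrix A = [[-6, -1], [9, 0]].
Characteristic polynomial det(A - λI) = λ^2 + 6λ + 9 = 0.
Single eigenvalue λ = -3 with algebraic multiplicity 2.
Eigenvector v = (-1,3); generalized eigenvector w with (A-λI)w=v is (1,-2).
General solution: e^(-3t)[C_1·v + C_2·(t·v + w)].
Applying x(0)=-4, y(0)=0 gives C_1=-8, C_2=-12.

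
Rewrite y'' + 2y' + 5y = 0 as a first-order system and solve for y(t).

y(t) = K_1e^(-t)cos(2t) + K_2e^(-t)sin(2t)

Let x_1 = y, x_2 = y'. Then x_1' = x_2 and x_2' = -5x_1 - 2x_2.
A = [[0,1],[-5,-2]]; det(A-λI) = λ^2 + 2λ + 5.
Eigenvalues λ = -1 ± 2i.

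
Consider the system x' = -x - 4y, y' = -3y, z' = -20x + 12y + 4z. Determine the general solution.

Coefficient matrix A = [[-1, -4, 0], [0, -3, 0], [-20, 12, 4]].
det(A - λI) = 0 gives eigenvalues λ = -3, -1, 4.
For λ=-3: eigenvector (2,1,4).
For λ=-1: eigenvector (1,0,4).
For λ=4: eigenvector (0,0,1).
General solution: K_1e^(-3t)(2,1,4) + K_2e^(-t)(1,0,4) + K_3e^(4t)(0,0,1).

x(t) = 2K_1e^(-3t) + K_2e^(-t), y(t) = K_1e^(-3t), z(t) = 4K_1e^(-3t) + 4K_2e^(-t) + K_3e^(4t)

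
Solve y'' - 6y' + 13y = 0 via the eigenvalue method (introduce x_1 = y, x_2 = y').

Let x_1 = y, x_2 = y'. Then x_1' = x_2 and x_2' = -13x_1 + 6x_2.
A = [[0,1],[-13,6]]; det(A-λI) = λ^2 - 6λ + 13.
Eigenvalues λ = 3 ± 2i.

y(t) = C_1e^(3t)cos(2t) + C_2e^(3t)sin(2t)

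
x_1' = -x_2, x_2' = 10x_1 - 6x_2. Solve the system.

x_1(t) = -K_1e^(-3t)cos(t) - K_2e^(-3t)sin(t), x_2(t) = -K_1e^(-3t)sin(t) - 3K_1e^(-3t)cos(t) - 3K_2e^(-3t)sin(t) + K_2e^(-3t)cos(t)

Coefficient matrix A = [[0, -1], [10, -6]].
Characteristic polynomial det(A - λI) = λ^2 + 6λ + 10 = 0.
Eigenvalues λ = -3 ± i (complex conjugate pair).
For λ=-3+i: an eigenvector is (-1,-3) - i(0,-1) = (-1, -3 + i).
A real fundamental pair from Re and Im of e^((-3+i)t)v: X_1 = e^(-3t)(cos(t)·(-1,-3) + sin(t)·(0,-1)), X_2 = e^(-3t)(sin(t)·(-1,-3) - cos(t)·(0,-1)).
General solution: K_1X_1 + K_2X_2.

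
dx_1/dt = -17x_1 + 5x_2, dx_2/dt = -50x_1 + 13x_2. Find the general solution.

x_1(t) = -K_1e^(-2t)cos(5t) - K_2e^(-2t)sin(5t), x_2(t) = K_1e^(-2t)sin(5t) - 3K_1e^(-2t)cos(5t) - 3K_2e^(-2t)sin(5t) - K_2e^(-2t)cos(5t)

Coefficient matrix A = [[-17, 5], [-50, 13]].
Characteristic polynomial det(A - λI) = λ^2 + 4λ + 29 = 0.
Eigenvalues λ = -2 ± 5i (complex conjugate pair).
For λ=-2+5i: an eigenvector is (-1,-3) - i(0,1) = (-1, -3 - i).
A real fundamental pair from Re and Im of e^((-2+5i)t)v: X_1 = e^(-2t)(cos(5t)·(-1,-3) + sin(5t)·(0,1)), X_2 = e^(-2t)(sin(5t)·(-1,-3) - cos(5t)·(0,1)).
General solution: K_1X_1 + K_2X_2.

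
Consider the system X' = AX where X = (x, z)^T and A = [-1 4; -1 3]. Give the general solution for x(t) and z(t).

x(t) = -2K_1e^(t) - 2K_2te^(t) - 3K_2e^(t), z(t) = -K_1e^(t) - K_2te^(t) - 2K_2e^(t)

Coefficient matrix A = [[-1, 4], [-1, 3]].
Characteristic polynomial det(A - λI) = λ^2 - 2λ + 1 = 0.
Single eigenvalue λ = 1 with algebraic multiplicity 2.
Eigenvector v = (-2,-1); generalized eigenvector w with (A-λI)w=v is (-3,-2).
General solution: e^(t)[K_1·v + K_2·(t·v + w)].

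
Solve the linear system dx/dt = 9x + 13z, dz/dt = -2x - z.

Coefficient matrix A = [[9, 13], [-2, -1]].
Characteristic polynomial det(A - λI) = λ^2 - 8λ + 17 = 0.
Eigenvalues λ = 4 ± i (complex conjugate pair).
For λ=4+i: an eigenvector is (2,-1) - i(-3,1) = (2 + 3i, -1 - i).
A real fundamental pair from Re and Im of e^((4+i)t)v: X_1 = e^(4t)(cos(t)·(2,-1) + sin(t)·(-3,1)), X_2 = e^(4t)(sin(t)·(2,-1) - cos(t)·(-3,1)).
General solution: K_1X_1 + K_2X_2.

x(t) = -3K_1e^(4t)sin(t) + 2K_1e^(4t)cos(t) + 2K_2e^(4t)sin(t) + 3K_2e^(4t)cos(t), z(t) = K_1e^(4t)sin(t) - K_1e^(4t)cos(t) - K_2e^(4t)sin(t) - K_2e^(4t)cos(t)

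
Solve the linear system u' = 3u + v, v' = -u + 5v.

Coefficient matrix A = [[3, 1], [-1, 5]].
Characteristic polynomial det(A - λI) = λ^2 - 8λ + 16 = 0.
Single eigenvalue λ = 4 with algebraic multiplicity 2.
Eigenvector v = (-1,-1); generalized eigenvector w with (A-λI)w=v is (-1,-2).
General solution: e^(4t)[K_1·v + K_2·(t·v + w)].

u(t) = -K_1e^(4t) - K_2te^(4t) - K_2e^(4t), v(t) = -K_1e^(4t) - K_2te^(4t) - 2K_2e^(4t)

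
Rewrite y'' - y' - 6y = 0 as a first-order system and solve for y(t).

Let x_1 = y, x_2 = y'. Then x_1' = x_2 and x_2' = 6x_1 + x_2.
A = [[0,1],[6,1]]; det(A-λI) = λ^2 - λ - 6.
Eigenvalues λ = -2, 3 with eigenvectors (1,-2), (1,3).

y(t) = C_1e^(-2t) + C_2e^(3t)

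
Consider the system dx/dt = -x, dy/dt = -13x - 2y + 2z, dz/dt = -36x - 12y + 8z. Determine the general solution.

Coefficient matrix A = [[-1, 0, 0], [-13, -2, 2], [-36, -12, 8]].
det(A - λI) = 0 gives eigenvalues λ = 4, 2, -1.
For λ=4: eigenvector (0,1,3).
For λ=2: eigenvector (0,1,2).
For λ=-1: eigenvector (1,3,8).
General solution: c_1e^(4t)(0,1,3) + c_2e^(2t)(0,1,2) + c_3e^(-t)(1,3,8).

x(t) = c_3e^(-t), y(t) = c_1e^(4t) + c_2e^(2t) + 3c_3e^(-t), z(t) = 3c_1e^(4t) + 2c_2e^(2t) + 8c_3e^(-t)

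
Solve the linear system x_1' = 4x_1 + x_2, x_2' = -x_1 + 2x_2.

x_1(t) = K_1e^(3t) + K_2te^(3t) - 2K_2e^(3t), x_2(t) = -K_1e^(3t) - K_2te^(3t) + 3K_2e^(3t)

Coefficient matrix A = [[4, 1], [-1, 2]].
Characteristic polynomial det(A - λI) = λ^2 - 6λ + 9 = 0.
Single eigenvalue λ = 3 with algebraic multiplicity 2.
Eigenvector v = (1,-1); generalized eigenvector w with (A-λI)w=v is (-2,3).
General solution: e^(3t)[K_1·v + K_2·(t·v + w)].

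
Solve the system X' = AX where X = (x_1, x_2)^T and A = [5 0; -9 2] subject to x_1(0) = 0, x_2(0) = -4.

x_1(t) = 0, x_2(t) = -4e^(2t)

Coefficient matrix A = [[5, 0], [-9, 2]].
Characteristic polynomial det(A - λI) = λ^2 - 7λ + 10 = 0.
Eigenvalues λ = 2, 5.
For λ=2: (A-λI) row 1 is [3, 0], so an eigenvector is (0, -1).
For λ=5: (A-λI) row 2 is [-9, -3], so an eigenvector is (-1, 3).
General solution: c_1e^(2t)(0,-1) + c_2e^(5t)(-1,3).
Applying x_1(0)=0, x_2(0)=-4 gives c_1=4, c_2=0.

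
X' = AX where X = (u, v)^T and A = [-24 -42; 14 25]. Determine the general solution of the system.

Coefficient matrix A = [[-24, -42], [14, 25]].
Characteristic polynomial det(A - λI) = λ^2 - λ - 12 = 0.
Eigenvalues λ = -3, 4.
For λ=-3: (A-λI) row 1 is [-21, -42], so an eigenvector is (-2, 1).
For λ=4: (A-λI) row 1 is [-28, -42], so an eigenvector is (-3, 2).
General solution: C_1e^(-3t)(-2,1) + C_2e^(4t)(-3,2).

u(t) = -2C_1e^(-3t) - 3C_2e^(4t), v(t) = C_1e^(-3t) + 2C_2e^(4t)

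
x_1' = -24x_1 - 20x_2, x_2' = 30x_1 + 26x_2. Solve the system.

Coefficient matrix A = [[-24, -20], [30, 26]].
Characteristic polynomial det(A - λI) = λ^2 - 2λ - 24 = 0.
Eigenvalues λ = 6, -4.
For λ=6: (A-λI) row 1 is [-30, -20], so an eigenvector is (2, -3).
For λ=-4: (A-λI) row 1 is [-20, -20], so an eigenvector is (-1, 1).
General solution: K_1e^(6t)(2,-3) + K_2e^(-4t)(-1,1).

x_1(t) = 2K_1e^(6t) - K_2e^(-4t), x_2(t) = -3K_1e^(6t) + K_2e^(-4t)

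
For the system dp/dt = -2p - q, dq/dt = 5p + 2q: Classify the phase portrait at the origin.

center

A = [[-2,-1],[5,2]]; det(A-λI) = λ^2 + 1.
λ = 0 ± i: zero real part.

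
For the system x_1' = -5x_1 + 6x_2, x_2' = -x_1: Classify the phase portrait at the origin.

A = [[-5,6],[-1,0]]; det(A-λI) = λ^2 + 5λ + 6.
λ = -3, -2: both negative.

stable node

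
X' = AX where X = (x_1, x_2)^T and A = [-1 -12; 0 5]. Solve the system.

x_1(t) = -c_1e^(-t) - 2c_2e^(5t), x_2(t) = c_2e^(5t)

Coefficient matrix A = [[-1, -12], [0, 5]].
Characteristic polynomial det(A - λI) = λ^2 - 4λ - 5 = 0.
Eigenvalues λ = -1, 5.
For λ=-1: (A-λI) row 1 is [0, -12], so an eigenvector is (-1, 0).
For λ=5: (A-λI) row 1 is [-6, -12], so an eigenvector is (-2, 1).
General solution: c_1e^(-t)(-1,0) + c_2e^(5t)(-2,1).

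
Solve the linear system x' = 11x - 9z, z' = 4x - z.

x(t) = -3c_1e^(5t) - 3c_2te^(5t) + c_2e^(5t), z(t) = -2c_1e^(5t) - 2c_2te^(5t) + c_2e^(5t)

Coefficient matrix A = [[11, -9], [4, -1]].
Characteristic polynomial det(A - λI) = λ^2 - 10λ + 25 = 0.
Single eigenvalue λ = 5 with algebraic multiplicity 2.
Eigenvector v = (-3,-2); generalized eigenvector w with (A-λI)w=v is (1,1).
General solution: e^(5t)[c_1·v + c_2·(t·v + w)].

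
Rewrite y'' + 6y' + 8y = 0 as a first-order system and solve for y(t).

y(t) = C_1e^(-2t) + C_2e^(-4t)

Let x_1 = y, x_2 = y'. Then x_1' = x_2 and x_2' = -8x_1 - 6x_2.
A = [[0,1],[-8,-6]]; det(A-λI) = λ^2 + 6λ + 8.
Eigenvalues λ = -2, -4 with eigenvectors (1,-2), (1,-4).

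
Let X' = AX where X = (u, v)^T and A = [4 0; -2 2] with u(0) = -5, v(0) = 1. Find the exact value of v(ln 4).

A = [[4,0],[-2,2]]; eigenvalues λ = 4, 2.
Eigenvectors: (1,-1) for λ=4, (0,1) for λ=2.
From the initial condition, c_1 = -5, c_2 = -4.
v(ln 4) = (-5)(4^4)(-1) + (-4)(4^2)(1) = 1216.

1216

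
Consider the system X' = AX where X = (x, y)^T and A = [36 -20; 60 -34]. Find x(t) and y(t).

x(t) = C_1e^(-4t) + 2C_2e^(6t), y(t) = 2C_1e^(-4t) + 3C_2e^(6t)

Coefficient matrix A = [[36, -20], [60, -34]].
Characteristic polynomial det(A - λI) = λ^2 - 2λ - 24 = 0.
Eigenvalues λ = -4, 6.
For λ=-4: (A-λI) row 1 is [40, -20], so an eigenvector is (1, 2).
For λ=6: (A-λI) row 1 is [30, -20], so an eigenvector is (2, 3).
General solution: C_1e^(-4t)(1,2) + C_2e^(6t)(2,3).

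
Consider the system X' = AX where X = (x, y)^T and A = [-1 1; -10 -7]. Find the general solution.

Coefficient matrix A = [[-1, 1], [-10, -7]].
Characteristic polynomial det(A - λI) = λ^2 + 8λ + 17 = 0.
Eigenvalues λ = -4 ± i (complex conjugate pair).
For λ=-4+i: an eigenvector is (0,1) - i(1,-3) = (0 - i, 1 + 3i).
A real fundamental pair from Re and Im of e^((-4+i)t)v: X_1 = e^(-4t)(cos(t)·(0,1) + sin(t)·(1,-3)), X_2 = e^(-4t)(sin(t)·(0,1) - cos(t)·(1,-3)).
General solution: K_1X_1 + K_2X_2.

x(t) = K_1e^(-4t)sin(t) - K_2e^(-4t)cos(t), y(t) = -3K_1e^(-4t)sin(t) + K_1e^(-4t)cos(t) + K_2e^(-4t)sin(t) + 3K_2e^(-4t)cos(t)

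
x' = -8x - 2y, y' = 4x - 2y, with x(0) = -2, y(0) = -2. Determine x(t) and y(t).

Coefficient matrix A = [[-8, -2], [4, -2]].
Characteristic polynomial det(A - λI) = λ^2 + 10λ + 24 = 0.
Eigenvalues λ = -4, -6.
For λ=-4: (A-λI) row 1 is [-4, -2], so an eigenvector is (1, -2).
For λ=-6: (A-λI) row 1 is [-2, -2], so an eigenvector is (1, -1).
General solution: c_1e^(-4t)(1,-2) + c_2e^(-6t)(1,-1).
Applying x(0)=-2, y(0)=-2 gives c_1=4, c_2=-6.

x(t) = 4e^(-4t) - 6e^(-6t), y(t) = -8e^(-4t) + 6e^(-6t)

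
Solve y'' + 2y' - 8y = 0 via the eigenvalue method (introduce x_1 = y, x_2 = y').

y(t) = c_1e^(-4t) + c_2e^(2t)

Let x_1 = y, x_2 = y'. Then x_1' = x_2 and x_2' = 8x_1 - 2x_2.
A = [[0,1],[8,-2]]; det(A-λI) = λ^2 + 2λ - 8.
Eigenvalues λ = -4, 2 with eigenvectors (1,-4), (1,2).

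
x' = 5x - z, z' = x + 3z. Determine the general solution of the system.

Coefficient matrix A = [[5, -1], [1, 3]].
Characteristic polynomial det(A - λI) = λ^2 - 8λ + 16 = 0.
Single eigenvalue λ = 4 with algebraic multiplicity 2.
Eigenvector v = (1,1); generalized eigenvector w with (A-λI)w=v is (3,2).
General solution: e^(4t)[C_1·v + C_2·(t·v + w)].

x(t) = C_1e^(4t) + C_2te^(4t) + 3C_2e^(4t), z(t) = C_1e^(4t) + C_2te^(4t) + 2C_2e^(4t)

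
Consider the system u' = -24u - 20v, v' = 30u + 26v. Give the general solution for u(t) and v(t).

u(t) = -2K_1e^(6t) + K_2e^(-4t), v(t) = 3K_1e^(6t) - K_2e^(-4t)

Coefficient matrix A = [[-24, -20], [30, 26]].
Characteristic polynomial det(A - λI) = λ^2 - 2λ - 24 = 0.
Eigenvalues λ = 6, -4.
For λ=6: (A-λI) row 1 is [-30, -20], so an eigenvector is (-2, 3).
For λ=-4: (A-λI) row 1 is [-20, -20], so an eigenvector is (1, -1).
General solution: K_1e^(6t)(-2,3) + K_2e^(-4t)(1,-1).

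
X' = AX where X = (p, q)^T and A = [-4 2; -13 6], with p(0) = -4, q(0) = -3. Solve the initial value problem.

p(t) = 14e^(t)sin(t) - 4e^(t)cos(t), q(t) = 37e^(t)sin(t) - 3e^(t)cos(t)

Coefficient matrix A = [[-4, 2], [-13, 6]].
Characteristic polynomial det(A - λI) = λ^2 - 2λ + 2 = 0.
Eigenvalues λ = 1 ± i (complex conjugate pair).
For λ=1+i: an eigenvector is (-1,-2) - i(1,3) = (-1 - i, -2 - 3i).
A real fundamental pair from Re and Im of e^((1+i)t)v: X_1 = e^(t)(cos(t)·(-1,-2) + sin(t)·(1,3)), X_2 = e^(t)(sin(t)·(-1,-2) - cos(t)·(1,3)).
General solution: C_1X_1 + C_2X_2.
Applying p(0)=-4, q(0)=-3 gives C_1=9, C_2=-5.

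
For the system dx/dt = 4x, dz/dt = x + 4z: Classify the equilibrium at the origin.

unstable improper node

A = [[4,0],[1,4]]; det(A-λI) = λ^2 - 8λ + 16.
repeated λ = 4 with a single eigenvector.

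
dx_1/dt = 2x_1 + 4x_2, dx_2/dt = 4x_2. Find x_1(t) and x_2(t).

Coefficient matrix A = [[2, 4], [0, 4]].
Characteristic polynomial det(A - λI) = λ^2 - 6λ + 8 = 0.
Eigenvalues λ = 4, 2.
For λ=4: (A-λI) row 1 is [-2, 4], so an eigenvector is (2, 1).
For λ=2: (A-λI) row 1 is [0, 4], so an eigenvector is (1, 0).
General solution: C_1e^(4t)(2,1) + C_2e^(2t)(1,0).

x_1(t) = 2C_1e^(4t) + C_2e^(2t), x_2(t) = C_1e^(4t)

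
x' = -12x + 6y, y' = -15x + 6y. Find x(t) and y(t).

x(t) = c_1e^(-3t)sin(3t) + c_1e^(-3t)cos(3t) + c_2e^(-3t)sin(3t) - c_2e^(-3t)cos(3t), y(t) = c_1e^(-3t)sin(3t) + 2c_1e^(-3t)cos(3t) + 2c_2e^(-3t)sin(3t) - c_2e^(-3t)cos(3t)

Coefficient matrix A = [[-12, 6], [-15, 6]].
Characteristic polynomial det(A - λI) = λ^2 + 6λ + 18 = 0.
Eigenvalues λ = -3 ± 3i (complex conjugate pair).
For λ=-3+3i: an eigenvector is (1,2) - i(1,1) = (1 - i, 2 - i).
A real fundamental pair from Re and Im of e^((-3+3i)t)v: X_1 = e^(-3t)(cos(3t)·(1,2) + sin(3t)·(1,1)), X_2 = e^(-3t)(sin(3t)·(1,2) - cos(3t)·(1,1)).
General solution: c_1X_1 + c_2X_2.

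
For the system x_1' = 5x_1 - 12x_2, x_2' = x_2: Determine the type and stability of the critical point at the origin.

unstable node

A = [[5,-12],[0,1]]; det(A-λI) = λ^2 - 6λ + 5.
λ = 5, 1: both positive.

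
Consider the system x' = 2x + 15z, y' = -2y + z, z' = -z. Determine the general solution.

Coefficient matrix A = [[2, 0, 15], [0, -2, 1], [0, 0, -1]].
det(A - λI) = 0 gives eigenvalues λ = 2, -2, -1.
For λ=2: eigenvector (1,0,0).
For λ=-2: eigenvector (0,1,0).
For λ=-1: eigenvector (-5,1,1).
General solution: K_1e^(2t)(1,0,0) + K_2e^(-2t)(0,1,0) + K_3e^(-t)(-5,1,1).

x(t) = K_1e^(2t) - 5K_3e^(-t), y(t) = K_2e^(-2t) + K_3e^(-t), z(t) = K_3e^(-t)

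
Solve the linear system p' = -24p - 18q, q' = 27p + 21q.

p(t) = c_1e^(-6t) - 2c_2e^(3t), q(t) = -c_1e^(-6t) + 3c_2e^(3t)

Coefficient matrix A = [[-24, -18], [27, 21]].
Characteristic polynomial det(A - λI) = λ^2 + 3λ - 18 = 0.
Eigenvalues λ = -6, 3.
For λ=-6: (A-λI) row 1 is [-18, -18], so an eigenvector is (1, -1).
For λ=3: (A-λI) row 1 is [-27, -18], so an eigenvector is (-2, 3).
General solution: c_1e^(-6t)(1,-1) + c_2e^(3t)(-2,3).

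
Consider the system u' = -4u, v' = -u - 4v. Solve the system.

u(t) = K_2e^(-4t), v(t) = -K_1e^(-4t) - K_2te^(-4t) + 3K_2e^(-4t)

Coefficient matrix A = [[-4, 0], [-1, -4]].
Characteristic polynomial det(A - λI) = λ^2 + 8λ + 16 = 0.
Single eigenvalue λ = -4 with algebraic multiplicity 2.
Eigenvector v = (0,-1); generalized eigenvector w with (A-λI)w=v is (1,3).
General solution: e^(-4t)[K_1·v + K_2·(t·v + w)].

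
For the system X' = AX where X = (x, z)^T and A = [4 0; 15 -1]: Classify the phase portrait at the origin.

saddle

A = [[4,0],[15,-1]]; det(A-λI) = λ^2 - 3λ - 4.
λ = 4, -1: opposite signs.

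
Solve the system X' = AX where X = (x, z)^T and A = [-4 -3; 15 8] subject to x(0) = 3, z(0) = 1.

x(t) = -7e^(2t)sin(3t) + 3e^(2t)cos(3t), z(t) = 17e^(2t)sin(3t) + e^(2t)cos(3t)

Coefficient matrix A = [[-4, -3], [15, 8]].
Characteristic polynomial det(A - λI) = λ^2 - 4λ + 13 = 0.
Eigenvalues λ = 2 ± 3i (complex conjugate pair).
For λ=2+3i: an eigenvector is (0,1) - i(-1,2) = (0 + i, 1 - 2i).
A real fundamental pair from Re and Im of e^((2+3i)t)v: X_1 = e^(2t)(cos(3t)·(0,1) + sin(3t)·(-1,2)), X_2 = e^(2t)(sin(3t)·(0,1) - cos(3t)·(-1,2)).
General solution: c_1X_1 + c_2X_2.
Applying x(0)=3, z(0)=1 gives c_1=7, c_2=3.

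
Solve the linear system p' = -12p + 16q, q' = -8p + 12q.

p(t) = -C_1e^(4t) + 2C_2e^(-4t), q(t) = -C_1e^(4t) + C_2e^(-4t)

Coefficient matrix A = [[-12, 16], [-8, 12]].
Characteristic polynomial det(A - λI) = λ^2 - 16 = 0.
Eigenvalues λ = 4, -4.
For λ=4: (A-λI) row 1 is [-16, 16], so an eigenvector is (-1, -1).
For λ=-4: (A-λI) row 1 is [-8, 16], so an eigenvector is (2, 1).
General solution: C_1e^(4t)(-1,-1) + C_2e^(-4t)(2,1).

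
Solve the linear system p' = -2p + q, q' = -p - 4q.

p(t) = -C_1e^(-3t) - C_2te^(-3t) - 3C_2e^(-3t), q(t) = C_1e^(-3t) + C_2te^(-3t) + 2C_2e^(-3t)

Coefficient matrix A = [[-2, 1], [-1, -4]].
Characteristic polynomial det(A - λI) = λ^2 + 6λ + 9 = 0.
Single eigenvalue λ = -3 with algebraic multiplicity 2.
Eigenvector v = (-1,1); generalized eigenvector w with (A-λI)w=v is (-3,2).
General solution: e^(-3t)[C_1·v + C_2·(t·v + w)].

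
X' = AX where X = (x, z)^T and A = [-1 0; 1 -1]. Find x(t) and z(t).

Coefficient matrix A = [[-1, 0], [1, -1]].
Characteristic polynomial det(A - λI) = λ^2 + 2λ + 1 = 0.
Single eigenvalue λ = -1 with algebraic multiplicity 2.
Eigenvector v = (0,1); generalized eigenvector w with (A-λI)w=v is (1,-2).
General solution: e^(-t)[C_1·v + C_2·(t·v + w)].

x(t) = C_2e^(-t), z(t) = C_1e^(-t) + C_2te^(-t) - 2C_2e^(-t)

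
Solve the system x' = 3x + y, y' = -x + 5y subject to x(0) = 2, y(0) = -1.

x(t) = -3te^(4t) + 2e^(4t), y(t) = -3te^(4t) - e^(4t)

Coefficient matrix A = [[3, 1], [-1, 5]].
Characteristic polynomial det(A - λI) = λ^2 - 8λ + 16 = 0.
Single eigenvalue λ = 4 with algebraic multiplicity 2.
Eigenvector v = (1,1); generalized eigenvector w with (A-λI)w=v is (-3,-2).
General solution: e^(4t)[K_1·v + K_2·(t·v + w)].
Applying x(0)=2, y(0)=-1 gives K_1=-7, K_2=-3.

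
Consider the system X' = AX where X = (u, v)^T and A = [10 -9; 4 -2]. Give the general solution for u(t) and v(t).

u(t) = 3K_1e^(4t) + 3K_2te^(4t) + 2K_2e^(4t), v(t) = 2K_1e^(4t) + 2K_2te^(4t) + K_2e^(4t)

Coefficient matrix A = [[10, -9], [4, -2]].
Characteristic polynomial det(A - λI) = λ^2 - 8λ + 16 = 0.
Single eigenvalue λ = 4 with algebraic multiplicity 2.
Eigenvector v = (3,2); generalized eigenvector w with (A-λI)w=v is (2,1).
General solution: e^(4t)[K_1·v + K_2·(t·v + w)].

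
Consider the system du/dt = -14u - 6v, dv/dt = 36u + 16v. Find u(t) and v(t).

Coefficient matrix A = [[-14, -6], [36, 16]].
Characteristic polynomial det(A - λI) = λ^2 - 2λ - 8 = 0.
Eigenvalues λ = -2, 4.
For λ=-2: (A-λI) row 1 is [-12, -6], so an eigenvector is (1, -2).
For λ=4: (A-λI) row 1 is [-18, -6], so an eigenvector is (-1, 3).
General solution: c_1e^(-2t)(1,-2) + c_2e^(4t)(-1,3).

u(t) = c_1e^(-2t) - c_2e^(4t), v(t) = -2c_1e^(-2t) + 3c_2e^(4t)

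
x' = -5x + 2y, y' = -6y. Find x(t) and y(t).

x(t) = -2C_1e^(-6t) + C_2e^(-5t), y(t) = C_1e^(-6t)

Coefficient matrix A = [[-5, 2], [0, -6]].
Characteristic polynomial det(A - λI) = λ^2 + 11λ + 30 = 0.
Eigenvalues λ = -6, -5.
For λ=-6: (A-λI) row 1 is [1, 2], so an eigenvector is (-2, 1).
For λ=-5: (A-λI) row 1 is [0, 2], so an eigenvector is (1, 0).
General solution: C_1e^(-6t)(-2,1) + C_2e^(-5t)(1,0).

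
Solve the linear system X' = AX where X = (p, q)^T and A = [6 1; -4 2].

Coefficient matrix A = [[6, 1], [-4, 2]].
Characteristic polynomial det(A - λI) = λ^2 - 8λ + 16 = 0.
Single eigenvalue λ = 4 with algebraic multiplicity 2.
Eigenvector v = (1,-2); generalized eigenvector w with (A-λI)w=v is (0,1).
General solution: e^(4t)[c_1·v + c_2·(t·v + w)].

p(t) = c_1e^(4t) + c_2te^(4t), q(t) = -2c_1e^(4t) - 2c_2te^(4t) + c_2e^(4t)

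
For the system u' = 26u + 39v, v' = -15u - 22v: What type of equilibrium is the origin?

A = [[26,39],[-15,-22]]; det(A-λI) = λ^2 - 4λ + 13.
λ = 2 ± 3i: positive real part.

unstable spiral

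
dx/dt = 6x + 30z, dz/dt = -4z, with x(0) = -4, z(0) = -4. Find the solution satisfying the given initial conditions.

x(t) = -16e^(6t) + 12e^(-4t), z(t) = -4e^(-4t)

Coefficient matrix A = [[6, 30], [0, -4]].
Characteristic polynomial det(A - λI) = λ^2 - 2λ - 24 = 0.
Eigenvalues λ = 6, -4.
For λ=6: (A-λI) row 1 is [0, 30], so an eigenvector is (-1, 0).
For λ=-4: (A-λI) row 1 is [10, 30], so an eigenvector is (-3, 1).
General solution: C_1e^(6t)(-1,0) + C_2e^(-4t)(-3,1).
Applying x(0)=-4, z(0)=-4 gives C_1=16, C_2=-4.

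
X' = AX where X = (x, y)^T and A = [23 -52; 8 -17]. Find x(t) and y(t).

Coefficient matrix A = [[23, -52], [8, -17]].
Characteristic polynomial det(A - λI) = λ^2 - 6λ + 25 = 0.
Eigenvalues λ = 3 ± 4i (complex conjugate pair).
For λ=3+4i: an eigenvector is (3,1) - i(2,1) = (3 - 2i, 1 - i).
A real fundamental pair from Re and Im of e^((3+4i)t)v: X_1 = e^(3t)(cos(4t)·(3,1) + sin(4t)·(2,1)), X_2 = e^(3t)(sin(4t)·(3,1) - cos(4t)·(2,1)).
General solution: C_1X_1 + C_2X_2.

x(t) = 2C_1e^(3t)sin(4t) + 3C_1e^(3t)cos(4t) + 3C_2e^(3t)sin(4t) - 2C_2e^(3t)cos(4t), y(t) = C_1e^(3t)sin(4t) + C_1e^(3t)cos(4t) + C_2e^(3t)sin(4t) - C_2e^(3t)cos(4t)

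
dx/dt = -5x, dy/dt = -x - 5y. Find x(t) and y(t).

x(t) = -C_2e^(-5t), y(t) = C_1e^(-5t) + C_2te^(-5t) + 3C_2e^(-5t)

Coefficient matrix A = [[-5, 0], [-1, -5]].
Characteristic polynomial det(A - λI) = λ^2 + 10λ + 25 = 0.
Single eigenvalue λ = -5 with algebraic multiplicity 2.
Eigenvector v = (0,1); generalized eigenvector w with (A-λI)w=v is (-1,3).
General solution: e^(-5t)[C_1·v + C_2·(t·v + w)].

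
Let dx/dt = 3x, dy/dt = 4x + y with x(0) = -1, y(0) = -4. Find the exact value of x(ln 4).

A = [[3,0],[4,1]]; eigenvalues λ = 3, 1.
Eigenvectors: (1,2) for λ=3, (0,1) for λ=1.
From the initial condition, c_1 = -1, c_2 = -2.
x(ln 4) = (-1)(4^3)(1) + (-2)(4^1)(0) = -64.

-64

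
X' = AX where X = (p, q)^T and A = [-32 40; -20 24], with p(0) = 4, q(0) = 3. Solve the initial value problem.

Coefficient matrix A = [[-32, 40], [-20, 24]].
Characteristic polynomial det(A - λI) = λ^2 + 8λ + 32 = 0.
Eigenvalues λ = -4 ± 4i (complex conjugate pair).
For λ=-4+4i: an eigenvector is (3,2) - i(-1,-1) = (3 + i, 2 + i).
A real fundamental pair from Re and Im of e^((-4+4i)t)v: X_1 = e^(-4t)(cos(4t)·(3,2) + sin(4t)·(-1,-1)), X_2 = e^(-4t)(sin(4t)·(3,2) - cos(4t)·(-1,-1)).
General solution: K_1X_1 + K_2X_2.
Applying p(0)=4, q(0)=3 gives K_1=1, K_2=1.

p(t) = 2e^(-4t)sin(4t) + 4e^(-4t)cos(4t), q(t) = e^(-4t)sin(4t) + 3e^(-4t)cos(4t)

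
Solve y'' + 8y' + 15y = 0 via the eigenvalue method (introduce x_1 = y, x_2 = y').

y(t) = C_1e^(-3t) + C_2e^(-5t)

Let x_1 = y, x_2 = y'. Then x_1' = x_2 and x_2' = -15x_1 - 8x_2.
A = [[0,1],[-15,-8]]; det(A-λI) = λ^2 + 8λ + 15.
Eigenvalues λ = -3, -5 with eigenvectors (1,-3), (1,-5).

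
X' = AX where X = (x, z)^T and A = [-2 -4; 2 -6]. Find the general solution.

Coefficient matrix A = [[-2, -4], [2, -6]].
Characteristic polynomial det(A - λI) = λ^2 + 8λ + 20 = 0.
Eigenvalues λ = -4 ± 2i (complex conjugate pair).
For λ=-4+2i: an eigenvector is (1,1) - i(-1,0) = (1 + i, 1).
A real fundamental pair from Re and Im of e^((-4+2i)t)v: X_1 = e^(-4t)(cos(2t)·(1,1) + sin(2t)·(-1,0)), X_2 = e^(-4t)(sin(2t)·(1,1) - cos(2t)·(-1,0)).
General solution: C_1X_1 + C_2X_2.

x(t) = -C_1e^(-4t)sin(2t) + C_1e^(-4t)cos(2t) + C_2e^(-4t)sin(2t) + C_2e^(-4t)cos(2t), z(t) = C_1e^(-4t)cos(2t) + C_2e^(-4t)sin(2t)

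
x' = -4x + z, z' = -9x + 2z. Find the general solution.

x(t) = -c_1e^(-t) - c_2te^(-t) + c_2e^(-t), z(t) = -3c_1e^(-t) - 3c_2te^(-t) + 2c_2e^(-t)

Coefficient matrix A = [[-4, 1], [-9, 2]].
Characteristic polynomial det(A - λI) = λ^2 + 2λ + 1 = 0.
Single eigenvalue λ = -1 with algebraic multiplicity 2.
Eigenvector v = (-1,-3); generalized eigenvector w with (A-λI)w=v is (1,2).
General solution: e^(-t)[c_1·v + c_2·(t·v + w)].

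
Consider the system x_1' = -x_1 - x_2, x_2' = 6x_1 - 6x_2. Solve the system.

x_1(t) = C_1e^(-4t) - C_2e^(-3t), x_2(t) = 3C_1e^(-4t) - 2C_2e^(-3t)

Coefficient matrix A = [[-1, -1], [6, -6]].
Characteristic polynomial det(A - λI) = λ^2 + 7λ + 12 = 0.
Eigenvalues λ = -4, -3.
For λ=-4: (A-λI) row 1 is [3, -1], so an eigenvector is (1, 3).
For λ=-3: (A-λI) row 1 is [2, -1], so an eigenvector is (-1, -2).
General solution: C_1e^(-4t)(1,3) + C_2e^(-3t)(-1,-2).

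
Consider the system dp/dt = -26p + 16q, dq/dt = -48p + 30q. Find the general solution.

p(t) = 2C_1e^(-2t) - C_2e^(6t), q(t) = 3C_1e^(-2t) - 2C_2e^(6t)

Coefficient matrix A = [[-26, 16], [-48, 30]].
Characteristic polynomial det(A - λI) = λ^2 - 4λ - 12 = 0.
Eigenvalues λ = -2, 6.
For λ=-2: (A-λI) row 1 is [-24, 16], so an eigenvector is (2, 3).
For λ=6: (A-λI) row 1 is [-32, 16], so an eigenvector is (-1, -2).
General solution: C_1e^(-2t)(2,3) + C_2e^(6t)(-1,-2).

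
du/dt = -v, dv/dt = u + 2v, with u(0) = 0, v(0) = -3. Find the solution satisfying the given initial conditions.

u(t) = 3te^(t), v(t) = -3te^(t) - 3e^(t)

Coefficient matrix A = [[0, -1], [1, 2]].
Characteristic polynomial det(A - λI) = λ^2 - 2λ + 1 = 0.
Single eigenvalue λ = 1 with algebraic multiplicity 2.
Eigenvector v = (-1,1); generalized eigenvector w with (A-λI)w=v is (2,-1).
General solution: e^(t)[K_1·v + K_2·(t·v + w)].
Applying u(0)=0, v(0)=-3 gives K_1=-6, K_2=-3.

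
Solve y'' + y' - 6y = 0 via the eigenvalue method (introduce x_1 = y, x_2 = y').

Let x_1 = y, x_2 = y'. Then x_1' = x_2 and x_2' = 6x_1 - x_2.
A = [[0,1],[6,-1]]; det(A-λI) = λ^2 + λ - 6.
Eigenvalues λ = 2, -3 with eigenvectors (1,2), (1,-3).

y(t) = C_1e^(2t) + C_2e^(-3t)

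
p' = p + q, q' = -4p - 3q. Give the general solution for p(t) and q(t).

p(t) = -K_1e^(-t) - K_2te^(-t) - 2K_2e^(-t), q(t) = 2K_1e^(-t) + 2K_2te^(-t) + 3K_2e^(-t)

Coefficient matrix A = [[1, 1], [-4, -3]].
Characteristic polynomial det(A - λI) = λ^2 + 2λ + 1 = 0.
Single eigenvalue λ = -1 with algebraic multiplicity 2.
Eigenvector v = (-1,2); generalized eigenvector w with (A-λI)w=v is (-2,3).
General solution: e^(-t)[K_1·v + K_2·(t·v + w)].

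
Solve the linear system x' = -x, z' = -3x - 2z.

Coefficient matrix A = [[-1, 0], [-3, -2]].
Characteristic polynomial det(A - λI) = λ^2 + 3λ + 2 = 0.
Eigenvalues λ = -2, -1.
For λ=-2: (A-λI) row 1 is [1, 0], so an eigenvector is (0, 1).
For λ=-1: (A-λI) row 2 is [-3, -1], so an eigenvector is (1, -3).
General solution: K_1e^(-2t)(0,1) + K_2e^(-t)(1,-3).

x(t) = K_2e^(-t), z(t) = K_1e^(-2t) - 3K_2e^(-t)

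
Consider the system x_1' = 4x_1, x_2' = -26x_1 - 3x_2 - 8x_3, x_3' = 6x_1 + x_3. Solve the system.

x_1(t) = C_1e^(4t), x_2(t) = -6C_1e^(4t) + C_2e^(-3t) - 2C_3e^(t), x_3(t) = 2C_1e^(4t) + C_3e^(t)

Coefficient matrix A = [[4, 0, 0], [-26, -3, -8], [6, 0, 1]].
det(A - λI) = 0 gives eigenvalues λ = 4, -3, 1.
For λ=4: eigenvector (1,-6,2).
For λ=-3: eigenvector (0,1,0).
For λ=1: eigenvector (0,-2,1).
General solution: C_1e^(4t)(1,-6,2) + C_2e^(-3t)(0,1,0) + C_3e^(t)(0,-2,1).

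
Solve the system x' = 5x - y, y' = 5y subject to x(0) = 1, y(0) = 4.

x(t) = -4te^(5t) + e^(5t), y(t) = 4e^(5t)

Coefficient matrix A = [[5, -1], [0, 5]].
Characteristic polynomial det(A - λI) = λ^2 - 10λ + 25 = 0.
Single eigenvalue λ = 5 with algebraic multiplicity 2.
Eigenvector v = (1,0); generalized eigenvector w with (A-λI)w=v is (-1,-1).
General solution: e^(5t)[c_1·v + c_2·(t·v + w)].
Applying x(0)=1, y(0)=4 gives c_1=-3, c_2=-4.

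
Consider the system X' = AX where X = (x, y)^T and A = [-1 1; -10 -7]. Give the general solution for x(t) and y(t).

x(t) = -K_1e^(-4t)cos(t) - K_2e^(-4t)sin(t), y(t) = K_1e^(-4t)sin(t) + 3K_1e^(-4t)cos(t) + 3K_2e^(-4t)sin(t) - K_2e^(-4t)cos(t)

Coefficient matrix A = [[-1, 1], [-10, -7]].
Characteristic polynomial det(A - λI) = λ^2 + 8λ + 17 = 0.
Eigenvalues λ = -4 ± i (complex conjugate pair).
For λ=-4+i: an eigenvector is (-1,3) - i(0,1) = (-1, 3 - i).
A real fundamental pair from Re and Im of e^((-4+i)t)v: X_1 = e^(-4t)(cos(t)·(-1,3) + sin(t)·(0,1)), X_2 = e^(-4t)(sin(t)·(-1,3) - cos(t)·(0,1)).
General solution: K_1X_1 + K_2X_2.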